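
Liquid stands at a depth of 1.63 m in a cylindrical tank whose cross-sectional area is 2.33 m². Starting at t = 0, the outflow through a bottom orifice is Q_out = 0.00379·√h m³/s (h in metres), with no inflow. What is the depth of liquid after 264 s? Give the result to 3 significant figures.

A dh/dt = −Q_out = −0.00379 √h.
∫ h^(−1/2) dh = −(0.00379/A) ∫ dt, giving 2√h = 2√h₀ − (0.00379/A) t.
√h = √1.63 − 0.00379·264/(2·2.33) = 1.2767 − 0.21471 = 1.0620.
h = 1.0620² = 1.1278 m.

1.13 m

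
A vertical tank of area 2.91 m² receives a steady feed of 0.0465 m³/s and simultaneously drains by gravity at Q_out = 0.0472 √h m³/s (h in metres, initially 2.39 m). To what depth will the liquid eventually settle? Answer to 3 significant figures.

Volume balance on the tank: A dh/dt = Q_in − 0.0472 √h. At steady state dh/dt = 0:
Q_in = 0.0472 √h_ss ⇒ √h_ss = 0.0465/0.0472 = 0.98517.
h_ss = 0.98517² = 0.97056 m. (Since h₀ = 2.39 m > h_ss, the level will fall toward this value.)

0.971 m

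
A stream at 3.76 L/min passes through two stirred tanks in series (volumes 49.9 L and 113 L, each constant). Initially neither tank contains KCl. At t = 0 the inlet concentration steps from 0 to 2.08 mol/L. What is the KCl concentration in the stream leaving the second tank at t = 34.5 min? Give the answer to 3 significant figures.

Species balance on tank i: dCᵢ/dt = (Cᵢ₋₁ − Cᵢ)/τᵢ with τᵢ = Vᵢ/Q.
τ₁ = 49.9/3.76 = 13.271 min; τ₂ = 113/3.76 = 30.053 min.
Solving the cascade with C₁(0)=C₂(0)=0 gives C₂(t) = C_in[1 − (τ₁ e^(−t/τ₁) − τ₂ e^(−t/τ₂))/(τ₁ − τ₂)].
At t = 34.5: e^(−t/τ₁) = 0.074303, e^(−t/τ₂) = 0.31728.
C₂ = 2.08·[1 − (13.271·0.074303 − 30.053·0.31728)/(-16.782)] = 2.08·0.49057 = 1.0204 mol/L.

1.02 mol/L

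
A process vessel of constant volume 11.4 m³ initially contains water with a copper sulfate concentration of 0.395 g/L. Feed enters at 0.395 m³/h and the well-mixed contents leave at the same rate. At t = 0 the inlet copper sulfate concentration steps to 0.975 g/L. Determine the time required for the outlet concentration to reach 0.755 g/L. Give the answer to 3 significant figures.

Transient balance on the dissolved component: V dC/dt = Q(C_in − C), so τ = V/Q = 28.861 h.
C(t) = C_in + (C₀ − C_in) e^(−t/τ). Set C = 0.755 and solve for t:
e^(−t/τ) = (C − C_in)/(C₀ − C_in) = (0.755 − 0.975)/(0.395 − 0.975) = 0.37931
t = −τ ln(…) = 28.861 × 0.96940 = 27.978 h.

28.0 h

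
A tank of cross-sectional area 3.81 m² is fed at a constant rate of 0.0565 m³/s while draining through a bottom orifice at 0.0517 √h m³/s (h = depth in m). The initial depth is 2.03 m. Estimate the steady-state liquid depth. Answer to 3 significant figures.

1.19 m

A dh/dt = Q_in − 0.0517 √h. Steady state requires inflow = outflow:
Q_in = 0.0517 √h_ss ⇒ √h_ss = 0.0565/0.0517 = 1.0928.
h_ss = 1.0928² = 1.1943 m. (Since h₀ = 2.03 m > h_ss, the level will fall toward this value.)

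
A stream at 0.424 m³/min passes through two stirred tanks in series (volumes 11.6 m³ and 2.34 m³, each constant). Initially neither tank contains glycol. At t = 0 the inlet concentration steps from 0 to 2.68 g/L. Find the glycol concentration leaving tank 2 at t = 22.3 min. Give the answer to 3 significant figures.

1.21 g/L

Species balance on tank i: dCᵢ/dt = (Cᵢ₋₁ − Cᵢ)/τᵢ with τᵢ = Vᵢ/Q.
τ₁ = 11.6/0.424 = 27.358 min; τ₂ = 2.34/0.424 = 5.5189 min.
Tank 1: C₁ = C_in(1 − e^(−t/τ₁)). Tank 2 (τ₁ ≠ τ₂): C₂ = C_in[1 − (τ₁ e^(−t/τ₁) − τ₂ e^(−t/τ₂))/(τ₁ − τ₂)].
At t = 22.3: e^(−t/τ₁) = 0.44259, e^(−t/τ₂) = 0.017585.
C₂ = 2.68·[1 − (27.358·0.44259 − 5.5189·0.017585)/(21.840)] = 2.68·0.45001 = 1.2060 g/L.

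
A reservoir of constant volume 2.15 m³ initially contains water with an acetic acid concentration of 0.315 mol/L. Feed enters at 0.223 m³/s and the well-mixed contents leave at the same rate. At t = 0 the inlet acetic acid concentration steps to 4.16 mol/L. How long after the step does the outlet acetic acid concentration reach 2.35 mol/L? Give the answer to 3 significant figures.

Species balance: V dC/dt = Q(C_in − C) ⇒ τ = V/Q = 9.6413 s.
C(t) = C_in + (C₀ − C_in) e^(−t/τ). Set C = 2.35 and solve for t:
e^(−t/τ) = (C − C_in)/(C₀ − C_in) = (2.35 − 4.16)/(0.315 − 4.16) = 0.47074
t = −τ ln(…) = 9.6413 × 0.75345 = 7.2642 s.

7.26 s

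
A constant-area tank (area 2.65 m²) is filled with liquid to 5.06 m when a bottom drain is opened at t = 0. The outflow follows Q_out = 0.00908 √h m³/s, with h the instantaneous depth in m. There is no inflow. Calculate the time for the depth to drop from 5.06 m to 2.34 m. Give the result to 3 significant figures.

With no inflow, A dh/dt = −0.00908 √h.
∫ h^(−1/2) dh = −(0.00908/A) ∫ dt, giving 2√h = 2√h₀ − (0.00908/A) t.
t = 2A(√h₀ − √h)/0.00908 = 2·2.65·(√5.06 − √2.34)/0.00908
  = 5.3000 × (2.2494 − 1.5297) / 0.00908 = 420.11 s.

420 s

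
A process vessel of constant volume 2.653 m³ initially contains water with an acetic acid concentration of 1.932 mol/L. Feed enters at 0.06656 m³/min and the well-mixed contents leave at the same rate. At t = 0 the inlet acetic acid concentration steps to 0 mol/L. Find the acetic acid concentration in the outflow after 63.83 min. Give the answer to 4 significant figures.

0.3895 mol/L

Species balance on the tank: V dC/dt = Q(C_in − C).
So dC/dt = (C_in − C)/τ with τ = V/Q = 2.653/0.06656 = 39.8588 min.
C approaches C_in exponentially: C(t) = C_in + (C₀ − C_in) e^(−t/τ).
C(63.83) = 0 + (1.932 − 0)·e^(−63.83/39.8588) = 0 + (1.93200)·0.201613 = 0.389517 mol/L.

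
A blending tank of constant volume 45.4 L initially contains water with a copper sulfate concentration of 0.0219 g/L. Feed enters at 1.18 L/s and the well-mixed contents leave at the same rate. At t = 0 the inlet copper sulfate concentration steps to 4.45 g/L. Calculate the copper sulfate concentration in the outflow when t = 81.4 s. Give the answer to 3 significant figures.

3.92 g/L

Unsteady species balance (constant V, well mixed): V dC/dt = Q(C_in − C).
Rewrite as dC/dt + C/τ = C_in/τ, τ = V/Q = 38.475 s.
C approaches C_in exponentially: C(t) = C_in + (C₀ − C_in) e^(−t/τ).
C(81.4) = 4.45 + (0.0219 − 4.45)·e^(−81.4/38.475) = 4.45 + (-4.4281)·0.12055 = 3.9162 g/L.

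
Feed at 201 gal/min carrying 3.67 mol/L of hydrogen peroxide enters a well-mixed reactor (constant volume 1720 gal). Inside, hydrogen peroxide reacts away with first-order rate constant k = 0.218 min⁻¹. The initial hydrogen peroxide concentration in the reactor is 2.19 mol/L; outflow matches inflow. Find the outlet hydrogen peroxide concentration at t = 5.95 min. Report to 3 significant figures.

1.40 mol/L

V dC/dt = Q(C_in − C) − k V C.
dC/dt = (Q/V) C_in − (Q/V + k) C; effective rate a = Q/V + k = 0.11686 + 0.218 = 0.33486 min⁻¹.
C_ss = Q C_in/(Q + kV) = 1.2808 mol/L; C(t) = C_ss + (C₀ − C_ss) e^(−a t).
C(5.95) = 1.2808 + (0.90923)·e^(−0.33486·5.95) = 1.2808 + (0.90923)·0.13637 = 1.4048 mol/L.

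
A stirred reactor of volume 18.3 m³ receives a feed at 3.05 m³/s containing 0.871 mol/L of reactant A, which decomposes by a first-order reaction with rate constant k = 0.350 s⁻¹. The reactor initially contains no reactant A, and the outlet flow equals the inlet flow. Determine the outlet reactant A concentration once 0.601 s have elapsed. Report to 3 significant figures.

Species balance: V dC/dt = Q C_in − Q C − k V C.
dC/dt = (Q/V) C_in − (Q/V + k) C; effective rate a = Q/V + k = 0.16667 + 0.350 = 0.51667 s⁻¹.
C_ss = Q C_in/(Q + kV) = 0.28097 mol/L; C(t) = C_ss + (C₀ − C_ss) e^(−a t).
C(0.601) = 0.28097 + (-0.28097)·e^(−0.51667·0.601) = 0.28097 + (-0.28097)·0.73307 = 0.074999 mol/L.

0.0750 mol/L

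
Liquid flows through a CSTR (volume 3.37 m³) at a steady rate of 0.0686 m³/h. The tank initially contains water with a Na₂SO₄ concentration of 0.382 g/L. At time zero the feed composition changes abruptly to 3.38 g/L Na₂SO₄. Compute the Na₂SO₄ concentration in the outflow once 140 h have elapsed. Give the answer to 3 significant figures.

3.21 g/L

Species balance on the tank: V dC/dt = Q(C_in − C).
Time constant τ = V/Q = 3.37/0.0686 = 49.125 h.
C approaches C_in exponentially: C(t) = C_in + (C₀ − C_in) e^(−t/τ).
C(140) = 3.38 + (0.382 − 3.38)·e^(−140/49.125) = 3.38 + (-2.9980)·0.057853 = 3.2066 g/L.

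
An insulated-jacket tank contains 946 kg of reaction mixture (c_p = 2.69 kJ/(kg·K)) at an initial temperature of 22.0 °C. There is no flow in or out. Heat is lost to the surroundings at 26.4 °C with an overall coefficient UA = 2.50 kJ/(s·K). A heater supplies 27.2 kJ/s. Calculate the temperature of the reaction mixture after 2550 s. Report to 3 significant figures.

Lumped-capacitance energy balance: M c_p dT/dt = UA(T_amb − T) + Q̇.
dT/dt = (T_ss − T)/τ with T_ss = T_amb + Q̇/UA = 26.4 + 27.2/2.50 = 37.280 °C, τ = M c_p/UA = 946·2.69/2.50 = 1017.9 s.
Integrating: T(t) = T_ss + (T₀ − T_ss) e^(−t/τ).
T(2550) = 37.280 + (-15.280)·0.081662 = 36.032 °C.

36.0 °C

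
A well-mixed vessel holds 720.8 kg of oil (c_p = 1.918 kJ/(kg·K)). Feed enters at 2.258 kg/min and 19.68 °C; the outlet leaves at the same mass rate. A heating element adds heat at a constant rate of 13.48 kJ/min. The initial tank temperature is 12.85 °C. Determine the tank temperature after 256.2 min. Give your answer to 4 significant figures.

M c_p dT/dt = ṁ c_p (T_in − T) + Q̇.
τ = M/ṁ = 319.221 min; T_ss = T_in + Q̇/(ṁ c_p) = 19.68 + 13.48/(2.258·1.918) = 22.7926 °C.
This is linear first-order; T(t) = T_ss + (T₀ − T_ss) e^(−t/τ).
T(256.2) = 22.7926 + (-9.94256)·e^(−256.2/319.221) = 22.7926 + (-9.94256)·0.448171 = 18.3366 °C.

18.34 °C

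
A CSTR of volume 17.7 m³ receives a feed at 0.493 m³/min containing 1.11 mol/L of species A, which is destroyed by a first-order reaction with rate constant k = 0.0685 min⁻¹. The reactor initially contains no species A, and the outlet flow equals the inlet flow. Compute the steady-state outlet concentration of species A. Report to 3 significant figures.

Species balance: V dC/dt = Q C_in − Q C − k V C.
At steady state: 0 = Q C_in − (Q + kV) C_ss, so C_ss = Q C_in/(Q + kV).
C_ss = 0.493·1.11/(0.493 + 0.0685·17.7) = 0.54723/1.7054 = 0.32087 mol/L.

0.321 mol/L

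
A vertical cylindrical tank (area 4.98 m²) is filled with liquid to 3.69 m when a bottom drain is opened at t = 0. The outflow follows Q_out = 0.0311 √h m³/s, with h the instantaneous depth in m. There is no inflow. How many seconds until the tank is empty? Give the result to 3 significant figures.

615 s

A dh/dt = −Q_out = −0.0311 √h.
Separate and integrate: 2(√h − √h₀) = −(0.0311/A) t.
Tank is empty when √h = 0: t_empty = 2A√h₀/0.0311.
t_empty = 2·4.98·√3.69/0.0311 = 9.9600·1.9209/0.0311 = 615.19 s.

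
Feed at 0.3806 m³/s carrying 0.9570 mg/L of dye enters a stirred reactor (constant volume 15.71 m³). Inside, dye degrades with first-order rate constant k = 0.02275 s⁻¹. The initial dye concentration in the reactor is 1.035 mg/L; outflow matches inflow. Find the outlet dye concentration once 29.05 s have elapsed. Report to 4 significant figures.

V dC/dt = Q(C_in − C) − k V C.
dC/dt = (Q/V) C_in − (Q/V + k) C; effective rate a = Q/V + k = 0.0242266 + 0.02275 = 0.0469766 s⁻¹.
C_ss = Q C_in/(Q + kV) = 0.493541 mg/L; C(t) = C_ss + (C₀ − C_ss) e^(−a t).
C(29.05) = 0.493541 + (0.541459)·e^(−0.0469766·29.05) = 0.493541 + (0.541459)·0.255465 = 0.631864 mg/L.

0.6319 mg/L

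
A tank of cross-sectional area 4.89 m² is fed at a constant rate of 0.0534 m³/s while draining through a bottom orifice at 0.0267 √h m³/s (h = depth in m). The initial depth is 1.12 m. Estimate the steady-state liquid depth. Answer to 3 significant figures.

Accumulation of liquid (constant cross-section A): A dh/dt = Q_in − 0.0267 √h. At steady state dh/dt = 0:
Q_in = 0.0267 √h_ss ⇒ √h_ss = 0.0534/0.0267 = 2.0000.
h_ss = 2.0000² = 4.0000 m. (Since h₀ = 1.12 m < h_ss, the level will rise toward this value.)

4.00 m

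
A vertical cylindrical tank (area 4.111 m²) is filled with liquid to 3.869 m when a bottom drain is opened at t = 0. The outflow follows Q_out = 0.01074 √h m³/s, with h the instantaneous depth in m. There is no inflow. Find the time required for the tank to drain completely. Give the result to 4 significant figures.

1506 s

With no inflow, A dh/dt = −0.01074 √h.
Separate and integrate: 2(√h − √h₀) = −(0.01074/A) t.
Set h = 0: 2√h₀ = (0.01074/A) t_empty ⇒ t_empty = 2A√h₀/0.01074.
t_empty = 2·4.111·√3.869/0.01074 = 8.22200·1.96698/0.01074 = 1505.82 s.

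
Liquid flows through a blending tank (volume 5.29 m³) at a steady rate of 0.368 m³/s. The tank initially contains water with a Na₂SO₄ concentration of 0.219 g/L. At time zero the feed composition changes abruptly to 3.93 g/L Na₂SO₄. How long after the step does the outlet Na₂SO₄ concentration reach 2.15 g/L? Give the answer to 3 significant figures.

Species balance: V dC/dt = Q(C_in − C) ⇒ τ = V/Q = 14.375 s.
C(t) = C_in + (C₀ − C_in) e^(−t/τ). Set C = 2.15 and solve for t:
e^(−t/τ) = (C − C_in)/(C₀ − C_in) = (2.15 − 3.93)/(0.219 − 3.93) = 0.47966
t = −τ ln(…) = 14.375 × 0.73469 = 10.561 s.

10.6 s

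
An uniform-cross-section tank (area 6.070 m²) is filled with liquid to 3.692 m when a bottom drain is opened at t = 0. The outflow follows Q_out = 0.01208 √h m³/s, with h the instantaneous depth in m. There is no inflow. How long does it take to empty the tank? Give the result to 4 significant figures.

A dh/dt = −Q_out = −0.01208 √h.
∫ h^(−1/2) dh = −(0.01208/A) ∫ dt, giving 2√h = 2√h₀ − (0.01208/A) t.
Set h = 0: 2√h₀ = (0.01208/A) t_empty ⇒ t_empty = 2A√h₀/0.01208.
t_empty = 2·6.070·√3.692/0.01208 = 12.1400·1.92146/0.01208 = 1931.00 s.

1931 s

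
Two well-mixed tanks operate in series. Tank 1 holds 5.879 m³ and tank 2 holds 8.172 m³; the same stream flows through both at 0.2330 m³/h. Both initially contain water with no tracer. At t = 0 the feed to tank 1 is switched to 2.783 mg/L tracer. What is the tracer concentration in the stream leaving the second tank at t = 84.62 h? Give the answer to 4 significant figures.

Species balance on tank i: dCᵢ/dt = (Cᵢ₋₁ − Cᵢ)/τᵢ with τᵢ = Vᵢ/Q.
τ₁ = 5.879/0.2330 = 25.2318 h; τ₂ = 8.172/0.2330 = 35.0730 h.
Tank 1: C₁ = C_in(1 − e^(−t/τ₁)). Tank 2 (τ₁ ≠ τ₂): C₂ = C_in[1 − (τ₁ e^(−t/τ₁) − τ₂ e^(−t/τ₂))/(τ₁ − τ₂)].
At t = 84.62: e^(−t/τ₁) = 0.0349544, e^(−t/τ₂) = 0.0895745.
C₂ = 2.783·[1 − (25.2318·0.0349544 − 35.0730·0.0895745)/(-9.84120)] = 2.783·0.770386 = 2.14398 mg/L.

2.144 mg/L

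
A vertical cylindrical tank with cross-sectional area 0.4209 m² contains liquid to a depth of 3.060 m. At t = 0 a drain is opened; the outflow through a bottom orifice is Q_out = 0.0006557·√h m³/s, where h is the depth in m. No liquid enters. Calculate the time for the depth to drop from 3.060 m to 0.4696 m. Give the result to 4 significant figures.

With no inflow, A dh/dt = −0.0006557 √h.
Separate and integrate: 2(√h − √h₀) = −(0.0006557/A) t.
t = 2A(√h₀ − √h)/0.0006557 = 2·0.4209·(√3.060 − √0.4696)/0.0006557
  = 0.841800 × (1.74929 − 0.685274) / 0.0006557 = 1366.00 s.

1366 s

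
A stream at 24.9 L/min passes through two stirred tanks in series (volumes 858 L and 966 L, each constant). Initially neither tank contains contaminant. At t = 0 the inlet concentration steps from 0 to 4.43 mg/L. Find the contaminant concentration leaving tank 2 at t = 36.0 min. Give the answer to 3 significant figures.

Time constants: τᵢ = Vᵢ/Q for each well-mixed tank.
τ₁ = 858/24.9 = 34.458 min; τ₂ = 966/24.9 = 38.795 min.
Tank 1: C₁ = C_in(1 − e^(−t/τ₁)). Tank 2 (τ₁ ≠ τ₂): C₂ = C_in[1 − (τ₁ e^(−t/τ₁) − τ₂ e^(−t/τ₂))/(τ₁ − τ₂)].
At t = 36.0: e^(−t/τ₁) = 0.35178, e^(−t/τ₂) = 0.39536.
C₂ = 4.43·[1 − (34.458·0.35178 − 38.795·0.39536)/(-4.3373)] = 4.43·0.25838 = 1.1446 mg/L.

1.14 mg/L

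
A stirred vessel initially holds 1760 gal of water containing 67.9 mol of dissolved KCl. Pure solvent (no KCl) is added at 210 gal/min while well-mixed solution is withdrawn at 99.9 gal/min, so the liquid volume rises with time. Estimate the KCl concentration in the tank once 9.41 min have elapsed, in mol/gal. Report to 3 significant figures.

0.0160 mol/gal

Total volume: dV/dt = Q_in − Q_out = 110.10 gal/min, so V(t) = 1760 + 110.10 t and V(9.41) = 2796.0 gal.
Solute balance: dm/dt = 0 − Q_out C = −Q_out m/V(t).
dm/m = −Q_out dt/(V₀ + 110.10 t); integrating gives ln(m/m₀) = −(Q_out/(Q_in−Q_out)) ln(V/V₀).
m = m₀ (V₀/V)^(Q_out/(Q_in−Q_out)) = 67.9 × (1760/2796.0)^(0.90736) = 44.613 mol.
C = m/V = 44.613/2796.0 = 0.015956 mol/gal.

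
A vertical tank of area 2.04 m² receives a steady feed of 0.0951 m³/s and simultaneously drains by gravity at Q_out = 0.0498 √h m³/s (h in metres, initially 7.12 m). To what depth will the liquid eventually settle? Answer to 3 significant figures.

Mass balance (ρ constant): A dh/dt = Q_in − 0.0498 √h. At steady state dh/dt = 0:
Q_in = 0.0498 √h_ss ⇒ √h_ss = 0.0951/0.0498 = 1.9096.
h_ss = 1.9096² = 3.6467 m. (Since h₀ = 7.12 m > h_ss, the level will fall toward this value.)

3.65 m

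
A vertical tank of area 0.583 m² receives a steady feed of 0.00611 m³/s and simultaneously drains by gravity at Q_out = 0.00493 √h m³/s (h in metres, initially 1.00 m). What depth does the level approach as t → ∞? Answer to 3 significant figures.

Level balance: A dh/dt = 0.00611 − 0.00493 √h. Setting dh/dt = 0:
Q_in = 0.00493 √h_ss ⇒ √h_ss = 0.00611/0.00493 = 1.2394.
h_ss = 1.2394² = 1.5360 m. (Since h₀ = 1.00 m < h_ss, the level will rise toward this value.)

1.54 m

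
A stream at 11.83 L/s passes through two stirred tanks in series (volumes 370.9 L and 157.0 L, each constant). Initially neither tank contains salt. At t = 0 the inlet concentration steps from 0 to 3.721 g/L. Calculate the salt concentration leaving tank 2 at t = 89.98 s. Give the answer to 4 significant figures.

Each tank obeys Vᵢ dCᵢ/dt = Q(Cᵢ₋₁ − Cᵢ), so τᵢ = Vᵢ/Q.
τ₁ = 370.9/11.83 = 31.3525 s; τ₂ = 157.0/11.83 = 13.2713 s.
Solving the cascade with C₁(0)=C₂(0)=0 gives C₂(t) = C_in[1 − (τ₁ e^(−t/τ₁) − τ₂ e^(−t/τ₂))/(τ₁ − τ₂)].
At t = 89.98: e^(−t/τ₁) = 0.0567019, e^(−t/τ₂) = 0.00113625.
C₂ = 3.721·[1 − (31.3525·0.0567019 − 13.2713·0.00113625)/(18.0811)] = 3.721·0.902514 = 3.35825 g/L.

3.358 g/L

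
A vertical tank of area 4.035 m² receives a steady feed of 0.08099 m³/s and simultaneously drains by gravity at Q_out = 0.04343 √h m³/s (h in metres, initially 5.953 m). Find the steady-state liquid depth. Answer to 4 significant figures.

3.478 m

Mass balance (ρ constant): A dh/dt = Q_in − 0.04343 √h. At steady state dh/dt = 0:
Q_in = 0.04343 √h_ss ⇒ √h_ss = 0.08099/0.04343 = 1.86484.
h_ss = 1.86484² = 3.47763 m. (Since h₀ = 5.953 m > h_ss, the level will fall toward this value.)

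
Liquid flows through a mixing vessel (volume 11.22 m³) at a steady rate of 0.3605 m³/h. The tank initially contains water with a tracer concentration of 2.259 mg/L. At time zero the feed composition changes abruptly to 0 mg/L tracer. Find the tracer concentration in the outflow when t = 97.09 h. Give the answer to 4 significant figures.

Transient balance on the dissolved component: V dC/dt = Q(C_in − C).
Rewrite as dC/dt + C/τ = C_in/τ, τ = V/Q = 31.1234 h.
This is linear first-order; C(t) = C_in + (C₀ − C_in) e^(−t/τ).
C(97.09) = 0 + (2.259 − 0)·e^(−97.09/31.1234) = 0 + (2.25900)·0.0441786 = 0.0997996 mg/L.

0.09980 mg/L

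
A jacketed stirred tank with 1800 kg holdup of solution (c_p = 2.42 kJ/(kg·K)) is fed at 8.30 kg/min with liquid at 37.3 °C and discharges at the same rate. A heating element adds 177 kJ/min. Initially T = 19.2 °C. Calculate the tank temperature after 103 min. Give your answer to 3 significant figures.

29.4 °C

M c_p dT/dt = ṁ c_p (T_in − T) + Q̇.
Rearrange: dT/dt = (T_ss − T)/τ with τ = M/ṁ = 216.87 min and T_ss = T_in + Q̇/(ṁ c_p) = 46.112 °C.
This is linear first-order; T(t) = T_ss + (T₀ − T_ss) e^(−t/τ).
T(103) = 46.112 + (-26.912)·e^(−103/216.87) = 46.112 + (-26.912)·0.62192 = 29.375 °C.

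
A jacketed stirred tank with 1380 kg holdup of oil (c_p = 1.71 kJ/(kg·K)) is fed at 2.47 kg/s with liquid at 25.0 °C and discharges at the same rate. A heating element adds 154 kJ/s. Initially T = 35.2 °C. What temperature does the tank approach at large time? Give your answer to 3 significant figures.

61.5 °C

Energy balance: M c_p dT/dt = ṁ c_p (T_in − T) + 154.
At steady state dT/dt = 0 ⇒ T_ss = T_in + Q̇/(ṁ c_p) = 25.0 + 154/(2.47·1.71) = 61.461 °C.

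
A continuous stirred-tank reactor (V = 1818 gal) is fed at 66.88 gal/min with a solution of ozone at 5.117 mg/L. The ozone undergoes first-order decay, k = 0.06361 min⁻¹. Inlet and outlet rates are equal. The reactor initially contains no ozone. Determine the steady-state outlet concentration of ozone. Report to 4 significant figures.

1.875 mg/L

Accumulation = in − out − consumed: V dC/dt = Q C_in − Q C − k V C.
At steady state: 0 = Q C_in − (Q + kV) C_ss, so C_ss = Q C_in/(Q + kV).
C_ss = 66.88·5.117/(66.88 + 0.06361·1818) = 342.225/182.523 = 1.87497 mg/L.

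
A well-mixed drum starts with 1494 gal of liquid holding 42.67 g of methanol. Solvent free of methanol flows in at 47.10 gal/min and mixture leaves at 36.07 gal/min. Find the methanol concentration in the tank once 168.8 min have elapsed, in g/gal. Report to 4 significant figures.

Total volume: dV/dt = Q_in − Q_out = 11.0300 gal/min, so V(t) = 1494 + 11.0300 t and V(168.8) = 3355.86 gal.
Solute balance: dm/dt = 0 − Q_out C = −Q_out m/V(t).
Separate: dm/m = −Q_out dt/V(t) ⇒ ln(m/m₀) = −(Q_out/(Q_in−Q_out)) ln(V/V₀).
m = m₀ (V₀/V)^(Q_out/(Q_in−Q_out)) = 42.67 × (1494/3355.86)^(3.27017) = 3.02558 g.
C = m/V = 3.02558/3355.86 = 0.000901579 g/gal.

0.0009016 g/gal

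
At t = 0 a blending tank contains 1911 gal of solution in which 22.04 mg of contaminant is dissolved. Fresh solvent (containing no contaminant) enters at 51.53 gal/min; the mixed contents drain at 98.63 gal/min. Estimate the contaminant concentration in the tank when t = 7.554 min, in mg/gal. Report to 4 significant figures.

Total volume: dV/dt = Q_in − Q_out = -47.1000 gal/min, so V(t) = 1911 − 47.1000 t and V(7.554) = 1555.21 gal.
Solute balance: dm/dt = 0 − Q_out C = −Q_out m/V(t).
Separate: dm/m = −Q_out dt/V(t) ⇒ ln(m/m₀) = −(Q_out/(Q_in−Q_out)) ln(V/V₀).
m = m₀ (V₀/V)^(Q_out/(Q_in−Q_out)) = 22.04 × (1911/1555.21)^(-2.09406) = 14.3170 mg.
C = m/V = 14.3170/1555.21 = 0.00920583 mg/gal.

0.009206 mg/gal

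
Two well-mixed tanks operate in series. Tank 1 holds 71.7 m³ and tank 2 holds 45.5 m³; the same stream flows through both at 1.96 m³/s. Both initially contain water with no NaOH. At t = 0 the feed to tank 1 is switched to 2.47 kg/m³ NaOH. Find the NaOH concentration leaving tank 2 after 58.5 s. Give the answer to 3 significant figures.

Species balance on tank i: dCᵢ/dt = (Cᵢ₋₁ − Cᵢ)/τᵢ with τᵢ = Vᵢ/Q.
τ₁ = 71.7/1.96 = 36.582 s; τ₂ = 45.5/1.96 = 23.214 s.
Tank 1: C₁ = C_in(1 − e^(−t/τ₁)). Tank 2 (τ₁ ≠ τ₂): C₂ = C_in[1 − (τ₁ e^(−t/τ₁) − τ₂ e^(−t/τ₂))/(τ₁ − τ₂)].
At t = 58.5: e^(−t/τ₁) = 0.20207, e^(−t/τ₂) = 0.080460.
C₂ = 2.47·[1 − (36.582·0.20207 − 23.214·0.080460)/(13.367)] = 2.47·0.58675 = 1.4493 kg/m³.

1.45 kg/m³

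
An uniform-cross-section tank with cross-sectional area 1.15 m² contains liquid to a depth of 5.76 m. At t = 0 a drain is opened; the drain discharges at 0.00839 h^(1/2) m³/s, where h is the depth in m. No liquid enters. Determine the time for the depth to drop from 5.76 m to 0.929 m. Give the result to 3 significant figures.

394 s

With no inflow, A dh/dt = −0.00839 √h.
Separate and integrate: 2(√h − √h₀) = −(0.00839/A) t.
t = 2A(√h₀ − √h)/0.00839 = 2·1.15·(√5.76 − √0.929)/0.00839
  = 2.3000 × (2.4000 − 0.96385) / 0.00839 = 393.70 s.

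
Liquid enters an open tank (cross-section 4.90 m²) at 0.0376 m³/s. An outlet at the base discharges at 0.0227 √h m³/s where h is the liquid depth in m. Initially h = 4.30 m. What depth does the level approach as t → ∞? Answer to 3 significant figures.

2.74 m

A dh/dt = Q_in − 0.0227 √h. Steady state requires inflow = outflow:
Q_in = 0.0227 √h_ss ⇒ √h_ss = 0.0376/0.0227 = 1.6564.
h_ss = 1.6564² = 2.7436 m. (Since h₀ = 4.30 m > h_ss, the level will fall toward this value.)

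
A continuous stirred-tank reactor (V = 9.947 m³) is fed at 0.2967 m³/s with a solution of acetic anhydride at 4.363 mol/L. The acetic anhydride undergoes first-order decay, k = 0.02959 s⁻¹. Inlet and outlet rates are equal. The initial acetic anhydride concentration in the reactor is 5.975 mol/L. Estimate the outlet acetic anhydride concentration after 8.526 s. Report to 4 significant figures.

4.471 mol/L

V dC/dt = Q(C_in − C) − k V C.
This is linear with rate a = Q/V + k = 0.0594181 s⁻¹.
C_ss = Q C_in/(Q + kV) = 2.19024 mol/L; C(t) = C_ss + (C₀ − C_ss) e^(−a t).
C(8.526) = 2.19024 + (3.78476)·e^(−0.0594181·8.526) = 2.19024 + (3.78476)·0.602542 = 4.47072 mol/L.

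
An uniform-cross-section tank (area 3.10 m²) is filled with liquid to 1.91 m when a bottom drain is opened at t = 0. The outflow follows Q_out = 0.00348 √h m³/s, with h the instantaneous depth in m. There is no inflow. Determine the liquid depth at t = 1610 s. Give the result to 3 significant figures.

0.229 m

With no inflow, A dh/dt = −0.00348 √h.
Separate and integrate: 2(√h − √h₀) = −(0.00348/A) t.
√h = √1.91 − 0.00348·1610/(2·3.10) = 1.3820 − 0.90368 = 0.47835.
h = 0.47835² = 0.22882 m.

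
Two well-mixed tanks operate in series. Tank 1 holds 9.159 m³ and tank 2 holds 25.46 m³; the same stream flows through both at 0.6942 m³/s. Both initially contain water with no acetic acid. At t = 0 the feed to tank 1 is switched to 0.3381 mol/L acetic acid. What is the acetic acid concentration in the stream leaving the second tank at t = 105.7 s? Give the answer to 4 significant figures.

Each tank obeys Vᵢ dCᵢ/dt = Q(Cᵢ₋₁ − Cᵢ), so τᵢ = Vᵢ/Q.
τ₁ = 9.159/0.6942 = 13.1936 s; τ₂ = 25.46/0.6942 = 36.6753 s.
Tank 1: C₁ = C_in(1 − e^(−t/τ₁)). Tank 2 (τ₁ ≠ τ₂): C₂ = C_in[1 − (τ₁ e^(−t/τ₁) − τ₂ e^(−t/τ₂))/(τ₁ − τ₂)].
At t = 105.7: e^(−t/τ₁) = 0.000331641, e^(−t/τ₂) = 0.0560199.
C₂ = 0.3381·[1 − (13.1936·0.000331641 − 36.6753·0.0560199)/(-23.4817)] = 0.3381·0.912691 = 0.308581 mol/L.

0.3086 mol/L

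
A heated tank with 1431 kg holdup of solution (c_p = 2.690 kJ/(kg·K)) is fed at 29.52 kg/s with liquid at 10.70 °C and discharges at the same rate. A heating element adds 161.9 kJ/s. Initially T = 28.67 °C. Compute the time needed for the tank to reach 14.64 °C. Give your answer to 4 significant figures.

M c_p dT/dt = ṁ c_p (T_in − T) + Q̇.
τ = M/ṁ = 48.4756 s; T_ss = T_in + Q̇/(ṁ c_p) = 12.7388 °C.
T(t) = T_ss + (T₀ − T_ss) e^(−t/τ). Set T = 14.64:
e^(−t/τ) = (14.64 − 12.7388)/(28.67 − 12.7388) = 0.119337
t = −48.4756 · ln(0.119337) = 103.050 s.

103.0 s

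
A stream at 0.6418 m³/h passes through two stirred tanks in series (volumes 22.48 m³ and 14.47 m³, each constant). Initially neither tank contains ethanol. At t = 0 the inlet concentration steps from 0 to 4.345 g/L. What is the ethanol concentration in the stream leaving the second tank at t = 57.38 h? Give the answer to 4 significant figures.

Each tank obeys Vᵢ dCᵢ/dt = Q(Cᵢ₋₁ − Cᵢ), so τᵢ = Vᵢ/Q.
τ₁ = 22.48/0.6418 = 35.0265 h; τ₂ = 14.47/0.6418 = 22.5460 h.
Solving the cascade with C₁(0)=C₂(0)=0 gives C₂(t) = C_in[1 − (τ₁ e^(−t/τ₁) − τ₂ e^(−t/τ₂))/(τ₁ − τ₂)].
At t = 57.38: e^(−t/τ₁) = 0.194332, e^(−t/τ₂) = 0.0784712.
C₂ = 4.345·[1 − (35.0265·0.194332 − 22.5460·0.0784712)/(12.4805)] = 4.345·0.596367 = 2.59122 g/L.

2.591 g/L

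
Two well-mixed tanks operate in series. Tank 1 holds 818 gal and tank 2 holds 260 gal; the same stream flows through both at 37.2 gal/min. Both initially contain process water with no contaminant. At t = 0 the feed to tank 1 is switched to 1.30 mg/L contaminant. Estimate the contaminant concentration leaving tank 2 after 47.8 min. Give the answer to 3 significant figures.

Time constants: τᵢ = Vᵢ/Q for each well-mixed tank.
τ₁ = 818/37.2 = 21.989 min; τ₂ = 260/37.2 = 6.9892 min.
Tank 1: C₁ = C_in(1 − e^(−t/τ₁)). Tank 2 (τ₁ ≠ τ₂): C₂ = C_in[1 − (τ₁ e^(−t/τ₁) − τ₂ e^(−t/τ₂))/(τ₁ − τ₂)].
At t = 47.8: e^(−t/τ₁) = 0.11375, e^(−t/τ₂) = 0.0010711.
C₂ = 1.30·[1 − (21.989·0.11375 − 6.9892·0.0010711)/(15.000)] = 1.30·0.83375 = 1.0839 mg/L.

1.08 mg/L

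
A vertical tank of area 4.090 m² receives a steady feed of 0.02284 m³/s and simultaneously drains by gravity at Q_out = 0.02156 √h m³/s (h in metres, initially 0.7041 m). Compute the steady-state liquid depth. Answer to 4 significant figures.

Volume balance on the tank: A dh/dt = Q_in − 0.02156 √h. At steady state dh/dt = 0:
Q_in = 0.02156 √h_ss ⇒ √h_ss = 0.02284/0.02156 = 1.05937.
h_ss = 1.05937² = 1.12226 m. (Since h₀ = 0.7041 m < h_ss, the level will rise toward this value.)

1.122 m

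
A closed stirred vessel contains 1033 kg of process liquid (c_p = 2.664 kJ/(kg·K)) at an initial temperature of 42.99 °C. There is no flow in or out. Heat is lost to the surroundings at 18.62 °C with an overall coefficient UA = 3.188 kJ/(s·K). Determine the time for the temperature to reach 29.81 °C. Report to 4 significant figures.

671.9 s

Lumped-capacitance energy balance: M c_p dT/dt = UA(T_amb − T).
τ = M c_p/UA = 863.210 s; T_ss = T_amb = 18.6200 °C.
T(t) = T_ss + (T₀ − T_ss)e^(−t/τ); set T = 29.81:
t = −τ ln[(T − T_ss)/(T₀ − T_ss)] = −863.210 · ln(0.459171) = 671.864 s.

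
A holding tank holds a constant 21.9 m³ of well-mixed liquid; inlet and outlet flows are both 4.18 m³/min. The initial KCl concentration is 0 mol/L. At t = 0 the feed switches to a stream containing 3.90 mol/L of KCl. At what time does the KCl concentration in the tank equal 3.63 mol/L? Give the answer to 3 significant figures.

14.0 min

Unsteady species balance (constant V, well mixed): V dC/dt = Q(C_in − C), so τ = V/Q = 5.2392 min.
C(t) = C_in + (C₀ − C_in) e^(−t/τ). Set C = 3.63 and solve for t:
e^(−t/τ) = (C − C_in)/(C₀ − C_in) = (3.63 − 3.90)/(0 − 3.90) = 0.069231
t = −τ ln(…) = 5.2392 × 2.6703 = 13.990 min.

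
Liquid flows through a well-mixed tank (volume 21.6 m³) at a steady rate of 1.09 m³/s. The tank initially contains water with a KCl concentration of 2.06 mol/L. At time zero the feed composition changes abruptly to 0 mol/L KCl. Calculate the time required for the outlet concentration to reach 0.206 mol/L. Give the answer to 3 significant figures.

Species balance on the tank: V dC/dt = Q(C_in − C), so τ = V/Q = 19.817 s.
C(t) = C_in + (C₀ − C_in) e^(−t/τ). Set C = 0.206 and solve for t:
e^(−t/τ) = (C − C_in)/(C₀ − C_in) = (0.206 − 0)/(2.06 − 0) = 0.10000
t = −τ ln(…) = 19.817 × 2.3026 = 45.629 s.

45.6 s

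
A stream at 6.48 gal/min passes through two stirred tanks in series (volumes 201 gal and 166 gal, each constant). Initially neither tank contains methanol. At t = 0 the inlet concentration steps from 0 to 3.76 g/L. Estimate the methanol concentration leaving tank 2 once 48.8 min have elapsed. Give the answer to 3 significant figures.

Time constants: τᵢ = Vᵢ/Q for each well-mixed tank.
τ₁ = 201/6.48 = 31.019 min; τ₂ = 166/6.48 = 25.617 min.
Solving the cascade with C₁(0)=C₂(0)=0 gives C₂(t) = C_in[1 − (τ₁ e^(−t/τ₁) − τ₂ e^(−t/τ₂))/(τ₁ − τ₂)].
At t = 48.8: e^(−t/τ₁) = 0.20737, e^(−t/τ₂) = 0.14883.
C₂ = 3.76·[1 − (31.019·0.20737 − 25.617·0.14883)/(5.4012)] = 3.76·0.51498 = 1.9363 g/L.

1.94 g/L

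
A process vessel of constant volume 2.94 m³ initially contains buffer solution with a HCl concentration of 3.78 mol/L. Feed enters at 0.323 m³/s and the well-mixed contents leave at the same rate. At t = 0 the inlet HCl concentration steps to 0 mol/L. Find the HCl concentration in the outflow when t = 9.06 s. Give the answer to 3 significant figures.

Transient balance on the dissolved component: V dC/dt = Q(C_in − C).
So dC/dt = (C_in − C)/τ with τ = V/Q = 2.94/0.323 = 9.1022 s.
Integrating: C(t) = C_in + (C₀ − C_in) e^(−t/τ).
C(9.06) = 0 + (3.78 − 0)·e^(−9.06/9.1022) = 0 + (3.7800)·0.36959 = 1.3970 mol/L.

1.40 mol/L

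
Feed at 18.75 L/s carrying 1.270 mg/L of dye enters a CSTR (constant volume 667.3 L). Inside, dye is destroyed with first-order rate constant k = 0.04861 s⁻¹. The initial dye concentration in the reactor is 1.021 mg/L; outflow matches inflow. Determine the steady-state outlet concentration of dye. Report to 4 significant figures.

Accumulation = in − out − consumed: V dC/dt = Q C_in − Q C − k V C.
At steady state: 0 = Q C_in − (Q + kV) C_ss, so C_ss = Q C_in/(Q + kV).
C_ss = 18.75·1.270/(18.75 + 0.04861·667.3) = 23.8125/51.1875 = 0.465202 mg/L.

0.4652 mg/L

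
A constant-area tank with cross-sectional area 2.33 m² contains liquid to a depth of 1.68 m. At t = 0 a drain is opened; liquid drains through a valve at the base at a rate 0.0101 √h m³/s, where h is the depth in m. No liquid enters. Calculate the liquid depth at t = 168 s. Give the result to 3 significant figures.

A dh/dt = −Q_out = −0.0101 √h.
This is separable: 2 d(√h)/dt = −0.0101/A, so √h = √h₀ − (0.0101/(2A)) t.
√h = √1.68 − 0.0101·168/(2·2.33) = 1.2961 − 0.36412 = 0.93203.
h = 0.93203² = 0.86868 m.

0.869 m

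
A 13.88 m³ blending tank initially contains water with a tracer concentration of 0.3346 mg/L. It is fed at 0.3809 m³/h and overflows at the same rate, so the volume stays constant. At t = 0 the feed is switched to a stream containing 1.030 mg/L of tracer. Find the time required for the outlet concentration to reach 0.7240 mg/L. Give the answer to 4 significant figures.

29.91 h

Species balance: V dC/dt = Q(C_in − C) ⇒ τ = V/Q = 36.4400 h.
C(t) = C_in + (C₀ − C_in) e^(−t/τ). Set C = 0.7240 and solve for t:
e^(−t/τ) = (C − C_in)/(C₀ − C_in) = (0.7240 − 1.030)/(0.3346 − 1.030) = 0.440035
t = −τ ln(…) = 36.4400 × 0.820902 = 29.9137 h.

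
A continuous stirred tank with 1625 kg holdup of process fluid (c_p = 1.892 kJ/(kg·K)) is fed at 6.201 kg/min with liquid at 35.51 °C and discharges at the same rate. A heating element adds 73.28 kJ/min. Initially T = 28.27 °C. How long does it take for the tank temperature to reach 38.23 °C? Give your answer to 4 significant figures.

M c_p dT/dt = ṁ c_p (T_in − T) + Q̇.
τ = M/ṁ = 262.055 min; T_ss = T_in + Q̇/(ṁ c_p) = 41.7560 °C.
T(t) = T_ss + (T₀ − T_ss) e^(−t/τ). Set T = 38.23:
e^(−t/τ) = (38.23 − 41.7560)/(28.27 − 41.7560) = 0.261457
t = −262.055 · ln(0.261457) = 351.542 min.

351.5 min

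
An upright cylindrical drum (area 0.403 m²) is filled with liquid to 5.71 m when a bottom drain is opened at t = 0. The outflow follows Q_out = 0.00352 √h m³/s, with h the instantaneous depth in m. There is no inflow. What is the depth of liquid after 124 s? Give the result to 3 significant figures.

3.42 m

A dh/dt = −Q_out = −0.00352 √h.
∫ h^(−1/2) dh = −(0.00352/A) ∫ dt, giving 2√h = 2√h₀ − (0.00352/A) t.
√h = √5.71 − 0.00352·124/(2·0.403) = 2.3896 − 0.54154 = 1.8480.
h = 1.8480² = 3.4152 m.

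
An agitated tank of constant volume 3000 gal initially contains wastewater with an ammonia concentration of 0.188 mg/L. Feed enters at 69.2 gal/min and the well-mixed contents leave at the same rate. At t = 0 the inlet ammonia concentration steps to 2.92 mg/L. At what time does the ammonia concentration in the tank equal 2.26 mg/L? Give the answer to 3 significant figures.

61.6 min

Transient balance on the dissolved component: V dC/dt = Q(C_in − C), so τ = V/Q = 43.353 min.
C(t) = C_in + (C₀ − C_in) e^(−t/τ). Set C = 2.26 and solve for t:
e^(−t/τ) = (C − C_in)/(C₀ − C_in) = (2.26 − 2.92)/(0.188 − 2.92) = 0.24158
t = −τ ln(…) = 43.353 × 1.4205 = 61.585 min.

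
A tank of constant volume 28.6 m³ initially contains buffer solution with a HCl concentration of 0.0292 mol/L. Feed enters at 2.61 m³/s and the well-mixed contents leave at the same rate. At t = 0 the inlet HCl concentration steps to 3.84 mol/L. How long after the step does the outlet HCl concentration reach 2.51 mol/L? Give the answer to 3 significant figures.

11.5 s

Transient balance on the dissolved component: V dC/dt = Q(C_in − C), so τ = V/Q = 10.958 s.
C(t) = C_in + (C₀ − C_in) e^(−t/τ). Set C = 2.51 and solve for t:
e^(−t/τ) = (C − C_in)/(C₀ − C_in) = (2.51 − 3.84)/(0.0292 − 3.84) = 0.34901
t = −τ ln(…) = 10.958 × 1.0527 = 11.535 s.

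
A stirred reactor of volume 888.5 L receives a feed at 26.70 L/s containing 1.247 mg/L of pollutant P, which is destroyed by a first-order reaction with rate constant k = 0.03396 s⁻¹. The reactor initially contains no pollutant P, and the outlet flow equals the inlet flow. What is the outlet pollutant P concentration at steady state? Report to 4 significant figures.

0.5854 mg/L

Accumulation = in − out − consumed: V dC/dt = Q C_in − Q C − k V C.
At steady state: 0 = Q C_in − (Q + kV) C_ss, so C_ss = Q C_in/(Q + kV).
C_ss = 26.70·1.247/(26.70 + 0.03396·888.5) = 33.2949/56.8735 = 0.585421 mg/L.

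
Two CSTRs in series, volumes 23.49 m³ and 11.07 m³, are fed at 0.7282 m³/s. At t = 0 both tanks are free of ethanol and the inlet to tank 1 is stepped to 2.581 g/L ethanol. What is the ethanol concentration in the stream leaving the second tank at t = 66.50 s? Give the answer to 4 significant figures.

1.989 g/L

Time constants: τᵢ = Vᵢ/Q for each well-mixed tank.
τ₁ = 23.49/0.7282 = 32.2576 s; τ₂ = 11.07/0.7282 = 15.2019 s.
Solving the cascade with C₁(0)=C₂(0)=0 gives C₂(t) = C_in[1 − (τ₁ e^(−t/τ₁) − τ₂ e^(−t/τ₂))/(τ₁ − τ₂)].
At t = 66.50: e^(−t/τ₁) = 0.127259, e^(−t/τ₂) = 0.0125949.
C₂ = 2.581·[1 − (32.2576·0.127259 − 15.2019·0.0125949)/(17.0558)] = 2.581·0.770540 = 1.98876 g/L.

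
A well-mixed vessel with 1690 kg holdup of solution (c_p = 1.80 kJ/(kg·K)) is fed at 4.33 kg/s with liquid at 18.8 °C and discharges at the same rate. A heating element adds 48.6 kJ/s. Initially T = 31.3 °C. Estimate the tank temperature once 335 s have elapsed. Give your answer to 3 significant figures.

27.7 °C

M c_p dT/dt = ṁ c_p (T_in − T) + Q̇.
τ = M/ṁ = 390.30 s; T_ss = T_in + Q̇/(ṁ c_p) = 18.8 + 48.6/(4.33·1.80) = 25.036 °C.
Solution: T(t) = T_ss + (T₀ − T_ss) e^(−t/τ).
T(335) = 25.036 + (6.2644)·e^(−335/390.30) = 25.036 + (6.2644)·0.42388 = 27.691 °C.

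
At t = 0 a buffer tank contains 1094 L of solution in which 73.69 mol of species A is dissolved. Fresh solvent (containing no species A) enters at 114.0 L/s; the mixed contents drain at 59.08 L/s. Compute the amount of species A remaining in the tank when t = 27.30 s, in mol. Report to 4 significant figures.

29.12 mol

Total volume: dV/dt = Q_in − Q_out = 54.9200 L/s, so V(t) = 1094 + 54.9200 t and V(27.30) = 2593.32 L.
Solute balance: dm/dt = 0 − Q_out C = −Q_out m/V(t).
Separate: dm/m = −Q_out dt/V(t) ⇒ ln(m/m₀) = −(Q_out/(Q_in−Q_out)) ln(V/V₀).
m = m₀ (V₀/V)^(Q_out/(Q_in−Q_out)) = 73.69 × (1094/2593.32)^(1.07575) = 29.1191 mol.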